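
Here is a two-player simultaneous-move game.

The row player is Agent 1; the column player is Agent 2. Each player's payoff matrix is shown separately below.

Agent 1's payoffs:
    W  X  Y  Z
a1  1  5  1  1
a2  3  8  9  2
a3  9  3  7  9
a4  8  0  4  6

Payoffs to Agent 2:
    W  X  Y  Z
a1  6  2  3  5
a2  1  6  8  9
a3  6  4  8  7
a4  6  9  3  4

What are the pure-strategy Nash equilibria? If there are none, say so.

This game has no pure Nash equilibrium.

Mark each player's best response to every combination of opponents' strategies; a profile where every player is best-responding is a pure Nash equilibrium.
Agent 1 against W: payoffs 1, 3, 9, 8 → best response a3.
Agent 1 against X: payoffs 5, 8, 3, 0 → best response a2.
Agent 1 against Y: payoffs 1, 9, 7, 4 → best response a2.
Agent 1 against Z: payoffs 1, 2, 9, 6 → best response a3.
Agent 2 against a1: payoffs 6, 2, 3, 5 → best response W.
Agent 2 against a2: payoffs 1, 6, 8, 9 → best response Z.
Agent 2 against a3: payoffs 6, 4, 8, 7 → best response Y.
Agent 2 against a4: payoffs 6, 9, 3, 4 → best response X.
No profile is a mutual best response for all players.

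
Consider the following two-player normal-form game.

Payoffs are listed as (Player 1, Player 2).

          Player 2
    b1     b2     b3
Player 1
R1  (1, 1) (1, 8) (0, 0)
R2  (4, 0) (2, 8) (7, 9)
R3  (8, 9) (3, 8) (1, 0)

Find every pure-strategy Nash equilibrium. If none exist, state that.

Player 1 against b1: payoffs 1, 4, 8 → best response R3.
Player 1 against b2: payoffs 1, 2, 3 → best response R3.
Player 1 against b3: payoffs 0, 7, 1 → best response R2.
Player 2 against R1: payoffs 1, 8, 0 → best response b2.
Player 2 against R2: payoffs 0, 8, 9 → best response b3.
Player 2 against R3: payoffs 9, 8, 0 → best response b1.
Mutual best responses: (R2, b3); (R3, b1).

Pure-strategy Nash equilibria: (R2, b3); (R3, b1)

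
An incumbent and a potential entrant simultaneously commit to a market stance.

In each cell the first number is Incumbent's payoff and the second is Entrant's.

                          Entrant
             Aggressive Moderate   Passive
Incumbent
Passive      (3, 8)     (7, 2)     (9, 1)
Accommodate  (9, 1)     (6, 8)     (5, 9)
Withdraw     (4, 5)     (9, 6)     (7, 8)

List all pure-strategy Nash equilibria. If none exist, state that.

No pure-strategy Nash equilibrium.

Incumbent against Aggressive: payoffs 3, 9, 4 → best response Accommodate.
Incumbent against Moderate: payoffs 7, 6, 9 → best response Withdraw.
Incumbent against Passive: payoffs 9, 5, 7 → best response Passive.
Entrant against Passive: payoffs 8, 2, 1 → best response Aggressive.
Entrant against Accommodate: payoffs 1, 8, 9 → best response Passive.
Entrant against Withdraw: payoffs 5, 6, 8 → best response Passive.
No profile is a mutual best response for all players.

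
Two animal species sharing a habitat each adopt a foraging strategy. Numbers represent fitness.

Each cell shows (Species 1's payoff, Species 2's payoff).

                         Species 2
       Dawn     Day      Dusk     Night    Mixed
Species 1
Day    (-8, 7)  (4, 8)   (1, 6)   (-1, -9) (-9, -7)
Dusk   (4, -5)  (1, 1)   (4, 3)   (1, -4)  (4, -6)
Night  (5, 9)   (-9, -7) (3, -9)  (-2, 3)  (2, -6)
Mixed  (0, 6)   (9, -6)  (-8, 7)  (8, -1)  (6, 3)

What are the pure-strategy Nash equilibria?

(Day, Dawn): Species 1 can switch to Dusk (-8 → 4). Not NE.
(Day, Day): Species 1 can switch to Mixed (4 → 9). Not NE.
(Day, Dusk): Species 1 can switch to Dusk (1 → 4). Not NE.
(Day, Night): Species 1 can switch to Dusk (-1 → 1). Not NE.
(Day, Mixed): Species 1 can switch to Dusk (-9 → 4). Not NE.
(Dusk, Dawn): Species 1 can switch to Night (4 → 5). Not NE.
(Dusk, Day): Species 1 can switch to Day (1 → 4). Not NE.
(Dusk, Dusk): Species 1 gets 4, best alternative 3; Species 2 gets 3, best alternative 1. No profitable deviation — NE.
(Dusk, Night): Species 1 can switch to Mixed (1 → 8). Not NE.
(Night, Dawn): Species 1 gets 5, best alternative 4; Species 2 gets 9, best alternative 3. No profitable deviation — NE.
(The remaining 10 profiles each have a profitable deviation by the same check.)

The pure Nash equilibria are (Dusk, Dusk); (Night, Dawn).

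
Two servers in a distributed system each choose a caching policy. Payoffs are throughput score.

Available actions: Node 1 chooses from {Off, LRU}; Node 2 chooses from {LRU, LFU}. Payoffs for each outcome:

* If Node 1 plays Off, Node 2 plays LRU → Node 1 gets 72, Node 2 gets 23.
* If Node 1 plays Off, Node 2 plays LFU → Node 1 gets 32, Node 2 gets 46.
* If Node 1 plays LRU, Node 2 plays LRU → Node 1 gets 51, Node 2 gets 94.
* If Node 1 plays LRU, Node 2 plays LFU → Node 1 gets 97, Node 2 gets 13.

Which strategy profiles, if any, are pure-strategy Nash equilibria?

Node 1 against LRU: payoffs 72, 51 → best response Off.
Node 1 against LFU: payoffs 32, 97 → best response LRU.
Node 2 against Off: payoffs 23, 46 → best response LFU.
Node 2 against LRU: payoffs 94, 13 → best response LRU.
No profile is a mutual best response for all players.

There is no pure-strategy Nash equilibrium.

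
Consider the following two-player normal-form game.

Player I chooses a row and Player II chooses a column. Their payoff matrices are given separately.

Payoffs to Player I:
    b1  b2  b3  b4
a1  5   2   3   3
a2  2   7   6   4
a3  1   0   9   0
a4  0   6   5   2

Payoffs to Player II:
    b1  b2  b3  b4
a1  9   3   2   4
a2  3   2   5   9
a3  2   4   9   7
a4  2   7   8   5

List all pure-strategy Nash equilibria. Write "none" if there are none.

Player I against b1: payoffs 5, 2, 1, 0 → best response a1.
Player I against b2: payoffs 2, 7, 0, 6 → best response a2.
Player I against b3: payoffs 3, 6, 9, 5 → best response a3.
Player I against b4: payoffs 3, 4, 0, 2 → best response a2.
Player II against a1: payoffs 9, 3, 2, 4 → best response b1.
Player II against a2: payoffs 3, 2, 5, 9 → best response b4.
Player II against a3: payoffs 2, 4, 9, 7 → best response b3.
Player II against a4: payoffs 2, 7, 8, 5 → best response b3.
Mutual best responses: (a1, b1); (a2, b4); (a3, b3).

The pure Nash equilibria are (a1, b1); (a2, b4); (a3, b3).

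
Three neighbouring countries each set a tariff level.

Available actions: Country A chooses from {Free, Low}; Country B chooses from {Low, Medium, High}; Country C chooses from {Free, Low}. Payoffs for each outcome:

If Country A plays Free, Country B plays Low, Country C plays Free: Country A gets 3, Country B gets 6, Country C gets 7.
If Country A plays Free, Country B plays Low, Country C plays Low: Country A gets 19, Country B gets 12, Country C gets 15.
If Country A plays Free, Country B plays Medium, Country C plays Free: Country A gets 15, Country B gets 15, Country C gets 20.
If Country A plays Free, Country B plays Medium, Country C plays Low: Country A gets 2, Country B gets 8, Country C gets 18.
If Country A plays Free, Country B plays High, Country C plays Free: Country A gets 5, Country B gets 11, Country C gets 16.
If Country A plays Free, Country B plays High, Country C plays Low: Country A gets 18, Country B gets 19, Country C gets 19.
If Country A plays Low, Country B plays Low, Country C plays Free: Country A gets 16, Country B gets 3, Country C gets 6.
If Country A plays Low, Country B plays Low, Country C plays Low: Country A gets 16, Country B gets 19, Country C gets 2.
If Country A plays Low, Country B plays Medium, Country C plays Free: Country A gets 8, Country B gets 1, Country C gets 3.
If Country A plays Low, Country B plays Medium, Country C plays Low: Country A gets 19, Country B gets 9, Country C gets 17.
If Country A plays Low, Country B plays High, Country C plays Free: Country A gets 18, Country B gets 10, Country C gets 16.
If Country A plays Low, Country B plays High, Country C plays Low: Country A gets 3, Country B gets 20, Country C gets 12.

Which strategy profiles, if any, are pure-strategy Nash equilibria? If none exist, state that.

For each player, find the best response to each opponent profile; mutual best responses are the pure NE.
Country A against (Low, Free): payoffs 3, 16 → best response Low.
Country A against (Low, Low): payoffs 19, 16 → best response Free.
Country A against (Medium, Free): payoffs 15, 8 → best response Free.
Country A against (Medium, Low): payoffs 2, 19 → best response Low.
Country A against (High, Free): payoffs 5, 18 → best response Low.
Country A against (High, Low): payoffs 18, 3 → best response Free.
Country B against (Free, Free): payoffs 6, 15, 11 → best response Medium.
Country B against (Free, Low): payoffs 12, 8, 19 → best response High.
Country B against (Low, Free): payoffs 3, 1, 10 → best response High.
Country B against (Low, Low): payoffs 19, 9, 20 → best response High.
Country C against (Free, Low): payoffs 7, 15 → best response Low.
Country C against (Free, Medium): payoffs 20, 18 → best response Free.
Country C against (Free, High): payoffs 16, 19 → best response Low.
Country C against (Low, Low): payoffs 6, 2 → best response Free.
Country C against (Low, Medium): payoffs 3, 17 → best response Low.
Country C against (Low, High): payoffs 16, 12 → best response Free.
Mutual best responses: (Free, Medium, Free); (Free, High, Low); (Low, High, Free).

Pure-strategy Nash equilibria: (Free, Medium, Free) and (Free, High, Low) and (Low, High, Free)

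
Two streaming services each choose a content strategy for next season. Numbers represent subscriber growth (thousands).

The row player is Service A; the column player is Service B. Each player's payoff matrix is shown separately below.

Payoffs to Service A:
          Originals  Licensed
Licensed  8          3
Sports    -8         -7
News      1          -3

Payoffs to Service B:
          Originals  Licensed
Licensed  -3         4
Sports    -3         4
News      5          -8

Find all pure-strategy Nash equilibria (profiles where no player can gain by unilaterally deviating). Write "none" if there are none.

(Licensed, Originals): Service B can switch to Licensed (-3 → 4). Not NE.
(Licensed, Licensed): Service A gets 3, best alternative -3; Service B gets 4, best alternative -3. No profitable deviation — NE.
(Sports, Originals): Service A can switch to Licensed (-8 → 8). Not NE.
(Sports, Licensed): Service A can switch to Licensed (-7 → 3). Not NE.
(News, Originals): Service A can switch to Licensed (1 → 8). Not NE.
(News, Licensed): Service A can switch to Licensed (-3 → 3). Not NE.

(Licensed, Licensed)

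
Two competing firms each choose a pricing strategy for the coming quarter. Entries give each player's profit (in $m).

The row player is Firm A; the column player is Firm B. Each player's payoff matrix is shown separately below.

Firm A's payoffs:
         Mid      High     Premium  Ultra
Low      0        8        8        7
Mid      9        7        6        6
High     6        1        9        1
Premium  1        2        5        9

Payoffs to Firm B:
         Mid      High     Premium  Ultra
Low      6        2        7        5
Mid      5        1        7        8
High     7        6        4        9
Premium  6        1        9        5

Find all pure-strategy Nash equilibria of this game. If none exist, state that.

No pure-strategy Nash equilibrium.

(Low, Mid): Firm A can switch to Mid (0 → 9). Not NE.
(Low, High): Firm B can switch to Mid (2 → 6). Not NE.
(Low, Premium): Firm A can switch to High (8 → 9). Not NE.
(Low, Ultra): Firm A can switch to Premium (7 → 9). Not NE.
(Mid, Mid): Firm B can switch to Premium (5 → 7). Not NE.
(Mid, High): Firm A can switch to Low (7 → 8). Not NE.
(The remaining 10 profiles each have a profitable deviation by the same check.)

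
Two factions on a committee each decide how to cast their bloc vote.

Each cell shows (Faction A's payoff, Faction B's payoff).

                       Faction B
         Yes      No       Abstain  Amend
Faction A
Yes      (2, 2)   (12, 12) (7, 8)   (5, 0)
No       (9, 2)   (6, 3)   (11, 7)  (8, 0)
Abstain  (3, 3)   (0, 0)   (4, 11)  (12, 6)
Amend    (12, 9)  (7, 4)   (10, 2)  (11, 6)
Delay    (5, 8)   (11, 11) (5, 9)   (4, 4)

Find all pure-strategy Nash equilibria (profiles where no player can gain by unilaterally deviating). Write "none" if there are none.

The pure Nash equilibria are (Yes, No), (No, Abstain), (Amend, Yes).

(Yes, Yes): Faction A can switch to No (2 → 9). Not NE.
(Yes, No): Faction A gets 12, best alternative 11; Faction B gets 12, best alternative 8. No profitable deviation — NE.
(Yes, Abstain): Faction A can switch to No (7 → 11). Not NE.
(Yes, Amend): Faction A can switch to No (5 → 8). Not NE.
(No, Yes): Faction A can switch to Amend (9 → 12). Not NE.
(No, No): Faction A can switch to Yes (6 → 12). Not NE.
(No, Abstain): Faction A gets 11, best alternative 10; Faction B gets 7, best alternative 3. No profitable deviation — NE.
(No, Amend): Faction A can switch to Abstain (8 → 12). Not NE.
(Amend, Yes): Faction A gets 12, best alternative 9; Faction B gets 9, best alternative 6. No profitable deviation — NE.
(The remaining 11 profiles each have a profitable deviation by the same check.)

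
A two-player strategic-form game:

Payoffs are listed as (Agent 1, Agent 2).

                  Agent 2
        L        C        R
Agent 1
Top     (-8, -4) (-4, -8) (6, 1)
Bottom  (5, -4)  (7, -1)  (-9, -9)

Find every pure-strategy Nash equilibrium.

(Top, R); (Bottom, C)

(Top, L): Agent 1 can switch to Bottom (-8 → 5). Not NE.
(Top, C): Agent 1 can switch to Bottom (-4 → 7). Not NE.
(Top, R): Agent 1 gets 6, best alternative -9; Agent 2 gets 1, best alternative -4. No profitable deviation — NE.
(Bottom, L): Agent 2 can switch to C (-4 → -1). Not NE.
(Bottom, C): Agent 1 gets 7, best alternative -4; Agent 2 gets -1, best alternative -4. No profitable deviation — NE.
(Bottom, R): Agent 1 can switch to Top (-9 → 6). Not NE.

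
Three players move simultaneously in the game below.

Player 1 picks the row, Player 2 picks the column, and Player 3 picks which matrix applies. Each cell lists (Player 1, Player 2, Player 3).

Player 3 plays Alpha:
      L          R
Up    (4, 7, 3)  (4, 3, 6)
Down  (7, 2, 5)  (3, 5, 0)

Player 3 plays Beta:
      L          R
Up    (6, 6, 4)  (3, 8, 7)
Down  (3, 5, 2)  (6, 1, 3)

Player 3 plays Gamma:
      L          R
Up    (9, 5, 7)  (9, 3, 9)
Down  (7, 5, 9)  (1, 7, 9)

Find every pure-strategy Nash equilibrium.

Player 1 against (L, Alpha): payoffs 4, 7 → best response Down.
Player 1 against (L, Beta): payoffs 6, 3 → best response Up.
Player 1 against (L, Gamma): payoffs 9, 7 → best response Up.
Player 1 against (R, Alpha): payoffs 4, 3 → best response Up.
Player 1 against (R, Beta): payoffs 3, 6 → best response Down.
Player 1 against (R, Gamma): payoffs 9, 1 → best response Up.
Player 2 against (Up, Alpha): payoffs 7, 3 → best response L.
Player 2 against (Up, Beta): payoffs 6, 8 → best response R.
Player 2 against (Up, Gamma): payoffs 5, 3 → best response L.
Player 2 against (Down, Alpha): payoffs 2, 5 → best response R.
Player 2 against (Down, Beta): payoffs 5, 1 → best response L.
Player 2 against (Down, Gamma): payoffs 5, 7 → best response R.
Player 3 against (Up, L): payoffs 3, 4, 7 → best response Gamma.
Player 3 against (Up, R): payoffs 6, 7, 9 → best response Gamma.
Player 3 against (Down, L): payoffs 5, 2, 9 → best response Gamma.
Player 3 against (Down, R): payoffs 0, 3, 9 → best response Gamma.
Mutual best responses: (Up, L, Gamma).

The unique pure-strategy Nash equilibrium is (Up, L, Gamma).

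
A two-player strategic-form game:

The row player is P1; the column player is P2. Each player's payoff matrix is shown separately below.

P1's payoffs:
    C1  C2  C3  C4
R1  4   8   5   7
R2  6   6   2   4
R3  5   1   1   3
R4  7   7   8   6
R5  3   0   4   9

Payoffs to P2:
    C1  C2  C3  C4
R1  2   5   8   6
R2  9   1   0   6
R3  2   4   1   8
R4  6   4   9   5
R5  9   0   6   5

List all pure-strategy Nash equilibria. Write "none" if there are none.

Pure NE: (R4, C3)

P1 against C1: payoffs 4, 6, 5, 7, 3 → best response R4.
P1 against C2: payoffs 8, 6, 1, 7, 0 → best response R1.
P1 against C3: payoffs 5, 2, 1, 8, 4 → best response R4.
P1 against C4: payoffs 7, 4, 3, 6, 9 → best response R5.
P2 against R1: payoffs 2, 5, 8, 6 → best response C3.
P2 against R2: payoffs 9, 1, 0, 6 → best response C1.
P2 against R3: payoffs 2, 4, 1, 8 → best response C4.
P2 against R4: payoffs 6, 4, 9, 5 → best response C3.
P2 against R5: payoffs 9, 0, 6, 5 → best response C1.
Mutual best responses: (R4, C3).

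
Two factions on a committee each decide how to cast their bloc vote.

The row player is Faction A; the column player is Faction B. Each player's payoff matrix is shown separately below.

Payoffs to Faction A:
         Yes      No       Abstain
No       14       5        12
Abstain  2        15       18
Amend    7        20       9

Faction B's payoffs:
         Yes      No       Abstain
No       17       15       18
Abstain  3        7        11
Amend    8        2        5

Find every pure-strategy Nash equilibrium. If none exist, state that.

Pure NE: (Abstain, Abstain)

(No, Yes): Faction B can switch to Abstain (17 → 18). Not NE.
(No, No): Faction A can switch to Abstain (5 → 15). Not NE.
(No, Abstain): Faction A can switch to Abstain (12 → 18). Not NE.
(Abstain, Yes): Faction A can switch to No (2 → 14). Not NE.
(Abstain, No): Faction A can switch to Amend (15 → 20). Not NE.
(Abstain, Abstain): Faction A gets 18, best alternative 12; Faction B gets 11, best alternative 7. No profitable deviation — NE.
(Amend, Yes): Faction A can switch to No (7 → 14). Not NE.
(Amend, No): Faction B can switch to Yes (2 → 8). Not NE.
(Amend, Abstain): Faction A can switch to No (9 → 12). Not NE.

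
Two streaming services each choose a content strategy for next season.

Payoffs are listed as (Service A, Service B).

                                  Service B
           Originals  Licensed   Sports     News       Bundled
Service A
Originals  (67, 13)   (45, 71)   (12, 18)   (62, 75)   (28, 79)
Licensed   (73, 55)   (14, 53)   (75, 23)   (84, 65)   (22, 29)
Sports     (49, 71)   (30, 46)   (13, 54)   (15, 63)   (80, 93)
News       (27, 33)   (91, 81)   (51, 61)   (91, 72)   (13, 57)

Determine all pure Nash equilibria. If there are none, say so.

(Originals, Originals): Service A can switch to Licensed (67 → 73). Not NE.
(Originals, Licensed): Service A can switch to News (45 → 91). Not NE.
(Originals, Sports): Service A can switch to Licensed (12 → 75). Not NE.
(Originals, News): Service A can switch to Licensed (62 → 84). Not NE.
(Originals, Bundled): Service A can switch to Sports (28 → 80). Not NE.
(Licensed, Originals): Service B can switch to News (55 → 65). Not NE.
(Licensed, Licensed): Service A can switch to Originals (14 → 45). Not NE.
(Licensed, Sports): Service B can switch to Originals (23 → 55). Not NE.
(Licensed, News): Service A can switch to News (84 → 91). Not NE.
(Licensed, Bundled): Service A can switch to Originals (22 → 28). Not NE.
(Sports, Originals): Service A can switch to Originals (49 → 67). Not NE.
(Sports, Licensed): Service A can switch to Originals (30 → 45). Not NE.
(Sports, Bundled): Service A gets 80, best alternative 28; Service B gets 93, best alternative 71. No profitable deviation — NE.
(News, Licensed): Service A gets 91, best alternative 45; Service B gets 81, best alternative 72. No profitable deviation — NE.
(The remaining 6 profiles each have a profitable deviation by the same check.)

Pure-strategy Nash equilibria: (Sports, Bundled), (News, Licensed)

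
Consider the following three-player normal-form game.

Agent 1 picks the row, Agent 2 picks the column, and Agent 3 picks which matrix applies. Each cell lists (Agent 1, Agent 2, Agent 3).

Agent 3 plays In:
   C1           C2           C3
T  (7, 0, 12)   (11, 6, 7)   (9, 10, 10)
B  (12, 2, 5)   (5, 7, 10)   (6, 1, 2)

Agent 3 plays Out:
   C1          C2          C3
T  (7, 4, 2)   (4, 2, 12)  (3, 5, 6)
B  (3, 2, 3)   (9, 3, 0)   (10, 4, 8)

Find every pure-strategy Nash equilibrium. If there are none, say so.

(T, C1, In): Agent 1 can switch to B (7 → 12). Not NE.
(T, C1, Out): Agent 2 can switch to C3 (4 → 5). Not NE.
(T, C2, In): Agent 2 can switch to C3 (6 → 10). Not NE.
(T, C2, Out): Agent 1 can switch to B (4 → 9). Not NE.
(T, C3, In): Agent 1 gets 9, best alternative 6; Agent 2 gets 10, best alternative 6; Agent 3 gets 10, best alternative 6. No profitable deviation — NE.
(T, C3, Out): Agent 1 can switch to B (3 → 10). Not NE.
(B, C1, In): Agent 2 can switch to C2 (2 → 7). Not NE.
(B, C1, Out): Agent 1 can switch to T (3 → 7). Not NE.
(B, C2, In): Agent 1 can switch to T (5 → 11). Not NE.
(B, C2, Out): Agent 2 can switch to C3 (3 → 4). Not NE.
(B, C3, In): Agent 1 can switch to T (6 → 9). Not NE.
(B, C3, Out): Agent 1 gets 10, best alternative 3; Agent 2 gets 4, best alternative 3; Agent 3 gets 8, best alternative 2. No profitable deviation — NE.

Pure-strategy Nash equilibria: (T, C3, In); (B, C3, Out)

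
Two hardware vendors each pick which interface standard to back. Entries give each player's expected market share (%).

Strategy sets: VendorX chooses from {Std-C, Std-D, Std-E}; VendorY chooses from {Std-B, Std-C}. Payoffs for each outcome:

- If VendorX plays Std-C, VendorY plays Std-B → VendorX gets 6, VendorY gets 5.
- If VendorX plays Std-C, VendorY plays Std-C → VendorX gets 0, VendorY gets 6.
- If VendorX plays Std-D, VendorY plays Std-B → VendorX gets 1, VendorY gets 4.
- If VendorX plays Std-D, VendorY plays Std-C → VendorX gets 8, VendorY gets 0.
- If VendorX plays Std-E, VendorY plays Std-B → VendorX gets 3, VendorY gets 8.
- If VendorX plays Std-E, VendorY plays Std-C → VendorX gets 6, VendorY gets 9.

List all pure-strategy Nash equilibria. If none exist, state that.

No pure-strategy Nash equilibrium.

(Std-C, Std-B): VendorY can switch to Std-C (5 → 6). Not NE.
(Std-C, Std-C): VendorX can switch to Std-D (0 → 8). Not NE.
(Std-D, Std-B): VendorX can switch to Std-C (1 → 6). Not NE.
(Std-D, Std-C): VendorY can switch to Std-B (0 → 4). Not NE.
(Std-E, Std-B): VendorX can switch to Std-C (3 → 6). Not NE.
(Std-E, Std-C): VendorX can switch to Std-D (6 → 8). Not NE.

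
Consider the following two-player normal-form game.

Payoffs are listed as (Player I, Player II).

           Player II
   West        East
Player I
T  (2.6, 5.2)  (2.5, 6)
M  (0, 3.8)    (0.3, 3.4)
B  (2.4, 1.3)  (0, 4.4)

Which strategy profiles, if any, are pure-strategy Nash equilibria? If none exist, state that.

The unique pure-strategy Nash equilibrium is (T, East).

Player I against West: payoffs 2.6, 0, 2.4 → best response T.
Player I against East: payoffs 2.5, 0.3, 0 → best response T.
Player II against T: payoffs 5.2, 6 → best response East.
Player II against M: payoffs 3.8, 3.4 → best response West.
Player II against B: payoffs 1.3, 4.4 → best response East.
Mutual best responses: (T, East).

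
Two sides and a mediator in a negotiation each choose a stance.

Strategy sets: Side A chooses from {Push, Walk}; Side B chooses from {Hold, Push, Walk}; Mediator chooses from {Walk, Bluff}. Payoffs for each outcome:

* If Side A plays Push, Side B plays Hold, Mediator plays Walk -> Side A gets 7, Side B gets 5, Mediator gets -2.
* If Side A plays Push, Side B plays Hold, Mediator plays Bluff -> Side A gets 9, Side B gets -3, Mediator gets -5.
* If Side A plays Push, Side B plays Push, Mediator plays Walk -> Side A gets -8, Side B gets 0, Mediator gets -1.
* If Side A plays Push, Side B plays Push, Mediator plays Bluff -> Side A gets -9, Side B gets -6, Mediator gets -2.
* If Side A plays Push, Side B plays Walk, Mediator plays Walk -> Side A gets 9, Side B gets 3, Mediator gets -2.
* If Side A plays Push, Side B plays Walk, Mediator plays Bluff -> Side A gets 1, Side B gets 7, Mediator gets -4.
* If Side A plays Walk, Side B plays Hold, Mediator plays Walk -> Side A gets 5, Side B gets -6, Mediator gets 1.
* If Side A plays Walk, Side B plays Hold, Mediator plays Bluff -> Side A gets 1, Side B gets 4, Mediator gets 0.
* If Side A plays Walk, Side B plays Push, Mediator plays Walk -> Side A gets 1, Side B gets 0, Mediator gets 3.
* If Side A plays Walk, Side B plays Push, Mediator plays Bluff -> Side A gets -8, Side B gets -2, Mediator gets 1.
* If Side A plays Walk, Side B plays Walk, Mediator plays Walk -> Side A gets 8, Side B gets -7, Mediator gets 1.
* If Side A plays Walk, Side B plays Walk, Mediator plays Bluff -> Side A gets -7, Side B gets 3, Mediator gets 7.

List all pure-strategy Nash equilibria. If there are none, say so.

For each strategy profile, look for a profitable unilateral deviation.
(Push, Hold, Walk): Side A gets 7, best alternative 5; Side B gets 5, best alternative 3; Mediator gets -2, best alternative -5. No profitable deviation — NE.
(Push, Hold, Bluff): Side B can switch to Walk (-3 → 7). Not NE.
(Push, Push, Walk): Side A can switch to Walk (-8 → 1). Not NE.
(Push, Push, Bluff): Side A can switch to Walk (-9 → -8). Not NE.
(Push, Walk, Walk): Side B can switch to Hold (3 → 5). Not NE.
(Push, Walk, Bluff): Mediator can switch to Walk (-4 → -2). Not NE.
(Walk, Hold, Walk): Side A can switch to Push (5 → 7). Not NE.
(Walk, Hold, Bluff): Side A can switch to Push (1 → 9). Not NE.
(Walk, Push, Walk): Side A gets 1, best alternative -8; Side B gets 0, best alternative -6; Mediator gets 3, best alternative 1. No profitable deviation — NE.
(Walk, Push, Bluff): Side B can switch to Hold (-2 → 4). Not NE.
(Walk, Walk, Walk): Side A can switch to Push (8 → 9). Not NE.
(Walk, Walk, Bluff): Side A can switch to Push (-7 → 1). Not NE.

(Push, Hold, Walk), (Walk, Push, Walk)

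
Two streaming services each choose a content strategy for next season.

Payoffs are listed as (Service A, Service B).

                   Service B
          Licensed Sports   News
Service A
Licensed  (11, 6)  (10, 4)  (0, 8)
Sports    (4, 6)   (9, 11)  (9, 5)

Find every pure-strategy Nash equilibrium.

none

Service A against Licensed: payoffs 11, 4 → best response Licensed.
Service A against Sports: payoffs 10, 9 → best response Licensed.
Service A against News: payoffs 0, 9 → best response Sports.
Service B against Licensed: payoffs 6, 4, 8 → best response News.
Service B against Sports: payoffs 6, 11, 5 → best response Sports.
No profile is a mutual best response for all players.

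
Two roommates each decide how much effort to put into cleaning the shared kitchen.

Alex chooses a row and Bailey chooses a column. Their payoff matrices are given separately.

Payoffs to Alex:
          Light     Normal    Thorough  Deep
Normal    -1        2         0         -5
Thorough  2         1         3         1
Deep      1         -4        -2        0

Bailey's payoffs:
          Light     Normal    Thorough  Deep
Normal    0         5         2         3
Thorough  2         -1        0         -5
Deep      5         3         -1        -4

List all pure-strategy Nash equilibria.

For each strategy profile, look for a profitable unilateral deviation.
(Normal, Light): Alex can switch to Thorough (-1 → 2). Not NE.
(Normal, Normal): Alex gets 2, best alternative 1; Bailey gets 5, best alternative 3. No profitable deviation — NE.
(Normal, Thorough): Alex can switch to Thorough (0 → 3). Not NE.
(Normal, Deep): Alex can switch to Thorough (-5 → 1). Not NE.
(Thorough, Light): Alex gets 2, best alternative 1; Bailey gets 2, best alternative 0. No profitable deviation — NE.
(Thorough, Normal): Alex can switch to Normal (1 → 2). Not NE.
(Thorough, Thorough): Bailey can switch to Light (0 → 2). Not NE.
(Thorough, Deep): Bailey can switch to Light (-5 → 2). Not NE.
(Deep, Light): Alex can switch to Thorough (1 → 2). Not NE.
(Deep, Normal): Alex can switch to Normal (-4 → 2). Not NE.
(Deep, Thorough): Alex can switch to Normal (-2 → 0). Not NE.
(Deep, Deep): Alex can switch to Thorough (0 → 1). Not NE.

The pure Nash equilibria are (Normal, Normal), (Thorough, Light).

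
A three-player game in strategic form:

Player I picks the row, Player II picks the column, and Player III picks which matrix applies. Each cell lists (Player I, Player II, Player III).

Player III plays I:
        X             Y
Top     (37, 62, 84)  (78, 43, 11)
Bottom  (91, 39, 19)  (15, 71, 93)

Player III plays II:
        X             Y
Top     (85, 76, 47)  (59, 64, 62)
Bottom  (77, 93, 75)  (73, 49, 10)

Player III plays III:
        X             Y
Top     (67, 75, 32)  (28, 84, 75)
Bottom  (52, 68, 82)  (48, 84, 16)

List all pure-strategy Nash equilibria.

Check each profile: it is a Nash equilibrium iff no player can strictly gain by switching unilaterally.
(Top, X, I): Player I can switch to Bottom (37 → 91). Not NE.
(Top, X, II): Player III can switch to I (47 → 84). Not NE.
(Top, X, III): Player II can switch to Y (75 → 84). Not NE.
(Top, Y, I): Player II can switch to X (43 → 62). Not NE.
(Top, Y, II): Player I can switch to Bottom (59 → 73). Not NE.
(Top, Y, III): Player I can switch to Bottom (28 → 48). Not NE.
(The remaining 6 profiles each have a profitable deviation by the same check.)

This game has no pure Nash equilibrium.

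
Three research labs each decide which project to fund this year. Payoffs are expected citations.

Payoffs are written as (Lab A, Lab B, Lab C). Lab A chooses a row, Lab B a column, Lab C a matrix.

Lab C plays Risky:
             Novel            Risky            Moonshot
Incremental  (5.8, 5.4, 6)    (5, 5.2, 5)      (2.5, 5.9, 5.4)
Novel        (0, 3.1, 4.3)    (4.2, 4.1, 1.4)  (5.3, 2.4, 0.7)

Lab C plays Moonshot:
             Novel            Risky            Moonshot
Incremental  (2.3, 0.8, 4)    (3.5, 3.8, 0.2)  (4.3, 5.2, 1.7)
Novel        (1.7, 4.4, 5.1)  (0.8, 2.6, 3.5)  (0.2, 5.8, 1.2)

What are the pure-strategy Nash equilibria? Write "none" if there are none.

(Incremental, Novel, Risky): Lab B can switch to Moonshot (5.4 → 5.9). Not NE.
(Incremental, Novel, Moonshot): Lab B can switch to Risky (0.8 → 3.8). Not NE.
(Incremental, Risky, Risky): Lab B can switch to Novel (5.2 → 5.4). Not NE.
(Incremental, Risky, Moonshot): Lab B can switch to Moonshot (3.8 → 5.2). Not NE.
(Incremental, Moonshot, Risky): Lab A can switch to Novel (2.5 → 5.3). Not NE.
(Incremental, Moonshot, Moonshot): Lab C can switch to Risky (1.7 → 5.4). Not NE.
(The remaining 6 profiles each have a profitable deviation by the same check.)

There is no pure-strategy Nash equilibrium.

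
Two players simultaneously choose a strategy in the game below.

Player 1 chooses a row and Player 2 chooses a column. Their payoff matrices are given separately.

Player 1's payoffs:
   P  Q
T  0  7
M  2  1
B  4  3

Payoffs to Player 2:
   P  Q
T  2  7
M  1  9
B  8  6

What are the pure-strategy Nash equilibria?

(T, Q); (B, P)

For each player, find the best response to each opponent profile; mutual best responses are the pure NE.
Player 1 against P: payoffs 0, 2, 4 → best response B.
Player 1 against Q: payoffs 7, 1, 3 → best response T.
Player 2 against T: payoffs 2, 7 → best response Q.
Player 2 against M: payoffs 1, 9 → best response Q.
Player 2 against B: payoffs 8, 6 → best response P.
Mutual best responses: (T, Q); (B, P).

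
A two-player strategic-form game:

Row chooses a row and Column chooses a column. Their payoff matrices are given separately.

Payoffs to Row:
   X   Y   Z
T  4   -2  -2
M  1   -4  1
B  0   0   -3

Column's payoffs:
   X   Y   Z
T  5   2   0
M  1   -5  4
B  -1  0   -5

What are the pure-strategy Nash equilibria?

(T, X); (M, Z); (B, Y)

Row against X: payoffs 4, 1, 0 → best response T.
Row against Y: payoffs -2, -4, 0 → best response B.
Row against Z: payoffs -2, 1, -3 → best response M.
Column against T: payoffs 5, 2, 0 → best response X.
Column against M: payoffs 1, -5, 4 → best response Z.
Column against B: payoffs -1, 0, -5 → best response Y.
Mutual best responses: (T, X); (M, Z); (B, Y).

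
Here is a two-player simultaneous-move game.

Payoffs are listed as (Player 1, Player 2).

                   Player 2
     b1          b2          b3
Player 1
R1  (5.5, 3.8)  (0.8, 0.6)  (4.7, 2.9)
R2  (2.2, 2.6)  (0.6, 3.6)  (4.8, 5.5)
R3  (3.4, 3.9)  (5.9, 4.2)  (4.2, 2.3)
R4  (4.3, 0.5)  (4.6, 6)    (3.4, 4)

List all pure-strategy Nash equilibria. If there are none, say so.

(R1, b1), (R2, b3), (R3, b2)

Player 1 against b1: payoffs 5.5, 2.2, 3.4, 4.3 → best response R1.
Player 1 against b2: payoffs 0.8, 0.6, 5.9, 4.6 → best response R3.
Player 1 against b3: payoffs 4.7, 4.8, 4.2, 3.4 → best response R2.
Player 2 against R1: payoffs 3.8, 0.6, 2.9 → best response b1.
Player 2 against R2: payoffs 2.6, 3.6, 5.5 → best response b3.
Player 2 against R3: payoffs 3.9, 4.2, 2.3 → best response b2.
Player 2 against R4: payoffs 0.5, 6, 4 → best response b2.
Mutual best responses: (R1, b1); (R2, b3); (R3, b2).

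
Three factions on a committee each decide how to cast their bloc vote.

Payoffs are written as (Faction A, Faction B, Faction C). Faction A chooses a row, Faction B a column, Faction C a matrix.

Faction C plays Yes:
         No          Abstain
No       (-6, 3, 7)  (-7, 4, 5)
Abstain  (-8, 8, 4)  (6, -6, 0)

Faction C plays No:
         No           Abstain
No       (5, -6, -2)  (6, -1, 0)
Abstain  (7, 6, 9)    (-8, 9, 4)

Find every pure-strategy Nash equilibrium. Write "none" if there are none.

(No, No, Yes): Faction B can switch to Abstain (3 → 4). Not NE.
(No, No, No): Faction A can switch to Abstain (5 → 7). Not NE.
(No, Abstain, Yes): Faction A can switch to Abstain (-7 → 6). Not NE.
(No, Abstain, No): Faction C can switch to Yes (0 → 5). Not NE.
(Abstain, No, Yes): Faction A can switch to No (-8 → -6). Not NE.
(Abstain, No, No): Faction B can switch to Abstain (6 → 9). Not NE.
(Abstain, Abstain, Yes): Faction B can switch to No (-6 → 8). Not NE.
(Abstain, Abstain, No): Faction A can switch to No (-8 → 6). Not NE.

This game has no pure Nash equilibrium.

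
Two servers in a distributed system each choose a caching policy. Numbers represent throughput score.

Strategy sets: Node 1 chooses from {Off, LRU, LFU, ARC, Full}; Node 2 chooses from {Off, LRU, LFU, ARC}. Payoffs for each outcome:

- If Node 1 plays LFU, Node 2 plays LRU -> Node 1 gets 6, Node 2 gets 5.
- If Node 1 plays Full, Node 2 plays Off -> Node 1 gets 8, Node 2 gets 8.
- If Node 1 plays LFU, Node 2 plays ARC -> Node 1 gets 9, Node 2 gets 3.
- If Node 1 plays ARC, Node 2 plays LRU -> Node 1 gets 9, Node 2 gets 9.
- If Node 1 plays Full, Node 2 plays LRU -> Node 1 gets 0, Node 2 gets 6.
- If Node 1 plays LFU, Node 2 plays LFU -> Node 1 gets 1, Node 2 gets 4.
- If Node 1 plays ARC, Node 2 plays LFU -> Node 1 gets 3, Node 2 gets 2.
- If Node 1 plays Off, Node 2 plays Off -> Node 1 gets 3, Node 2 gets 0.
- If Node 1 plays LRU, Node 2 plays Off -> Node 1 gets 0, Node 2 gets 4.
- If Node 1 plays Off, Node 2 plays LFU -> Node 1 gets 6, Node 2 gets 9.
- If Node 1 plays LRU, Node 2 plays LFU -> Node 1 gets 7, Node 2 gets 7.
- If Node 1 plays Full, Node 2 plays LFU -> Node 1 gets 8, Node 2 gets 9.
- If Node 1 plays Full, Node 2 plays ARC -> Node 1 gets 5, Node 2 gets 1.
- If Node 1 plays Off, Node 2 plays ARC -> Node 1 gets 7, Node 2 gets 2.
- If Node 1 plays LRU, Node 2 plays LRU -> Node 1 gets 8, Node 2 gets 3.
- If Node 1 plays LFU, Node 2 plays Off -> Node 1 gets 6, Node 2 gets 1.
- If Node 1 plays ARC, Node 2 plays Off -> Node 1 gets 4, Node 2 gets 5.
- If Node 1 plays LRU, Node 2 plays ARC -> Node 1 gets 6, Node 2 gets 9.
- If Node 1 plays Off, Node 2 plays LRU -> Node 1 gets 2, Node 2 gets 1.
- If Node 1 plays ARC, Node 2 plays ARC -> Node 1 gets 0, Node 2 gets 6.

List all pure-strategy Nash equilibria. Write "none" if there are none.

The pure Nash equilibria are (ARC, LRU), (Full, LFU).

Node 1 against Off: payoffs 3, 0, 6, 4, 8 → best response Full.
Node 1 against LRU: payoffs 2, 8, 6, 9, 0 → best response ARC.
Node 1 against LFU: payoffs 6, 7, 1, 3, 8 → best response Full.
Node 1 against ARC: payoffs 7, 6, 9, 0, 5 → best response LFU.
Node 2 against Off: payoffs 0, 1, 9, 2 → best response LFU.
Node 2 against LRU: payoffs 4, 3, 7, 9 → best response ARC.
Node 2 against LFU: payoffs 1, 5, 4, 3 → best response LRU.
Node 2 against ARC: payoffs 5, 9, 2, 6 → best response LRU.
Node 2 against Full: payoffs 8, 6, 9, 1 → best response LFU.
Mutual best responses: (ARC, LRU); (Full, LFU).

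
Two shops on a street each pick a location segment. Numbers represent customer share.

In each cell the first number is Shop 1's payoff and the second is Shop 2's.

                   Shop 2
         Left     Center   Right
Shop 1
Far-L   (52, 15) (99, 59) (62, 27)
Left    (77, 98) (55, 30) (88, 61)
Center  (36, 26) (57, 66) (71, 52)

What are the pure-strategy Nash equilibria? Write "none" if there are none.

(Far-L, Center); (Left, Left)

For each strategy profile, look for a profitable unilateral deviation.
(Far-L, Left): Shop 1 can switch to Left (52 → 77). Not NE.
(Far-L, Center): Shop 1 gets 99, best alternative 57; Shop 2 gets 59, best alternative 27. No profitable deviation — NE.
(Far-L, Right): Shop 1 can switch to Left (62 → 88). Not NE.
(Left, Left): Shop 1 gets 77, best alternative 52; Shop 2 gets 98, best alternative 61. No profitable deviation — NE.
(Left, Center): Shop 1 can switch to Far-L (55 → 99). Not NE.
(Left, Right): Shop 2 can switch to Left (61 → 98). Not NE.
(Center, Left): Shop 1 can switch to Far-L (36 → 52). Not NE.
(Center, Center): Shop 1 can switch to Far-L (57 → 99). Not NE.
(Center, Right): Shop 1 can switch to Left (71 → 88). Not NE.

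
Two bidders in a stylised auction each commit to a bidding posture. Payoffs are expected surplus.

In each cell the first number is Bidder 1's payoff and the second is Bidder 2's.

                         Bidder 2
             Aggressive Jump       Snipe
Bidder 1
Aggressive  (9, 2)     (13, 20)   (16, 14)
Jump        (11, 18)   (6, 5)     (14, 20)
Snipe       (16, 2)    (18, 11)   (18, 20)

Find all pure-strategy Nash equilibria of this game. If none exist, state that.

Check each profile: it is a Nash equilibrium iff no player can strictly gain by switching unilaterally.
(Aggressive, Aggressive): Bidder 1 can switch to Jump (9 → 11). Not NE.
(Aggressive, Jump): Bidder 1 can switch to Snipe (13 → 18). Not NE.
(Aggressive, Snipe): Bidder 1 can switch to Snipe (16 → 18). Not NE.
(Jump, Aggressive): Bidder 1 can switch to Snipe (11 → 16). Not NE.
(Jump, Jump): Bidder 1 can switch to Aggressive (6 → 13). Not NE.
(Jump, Snipe): Bidder 1 can switch to Aggressive (14 → 16). Not NE.
(Snipe, Aggressive): Bidder 2 can switch to Jump (2 → 11). Not NE.
(Snipe, Jump): Bidder 2 can switch to Snipe (11 → 20). Not NE.
(Snipe, Snipe): Bidder 1 gets 18, best alternative 16; Bidder 2 gets 20, best alternative 11. No profitable deviation — NE.

The unique pure-strategy Nash equilibrium is (Snipe, Snipe).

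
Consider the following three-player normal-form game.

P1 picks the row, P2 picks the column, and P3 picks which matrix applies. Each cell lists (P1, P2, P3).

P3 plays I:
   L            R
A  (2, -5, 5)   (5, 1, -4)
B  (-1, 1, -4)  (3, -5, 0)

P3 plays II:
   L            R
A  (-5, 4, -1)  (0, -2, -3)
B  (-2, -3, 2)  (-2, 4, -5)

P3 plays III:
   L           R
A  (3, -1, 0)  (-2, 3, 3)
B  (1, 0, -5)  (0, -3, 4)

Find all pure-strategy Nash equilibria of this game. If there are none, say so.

none

(A, L, I): P2 can switch to R (-5 → 1). Not NE.
(A, L, II): P1 can switch to B (-5 → -2). Not NE.
(A, L, III): P2 can switch to R (-1 → 3). Not NE.
(A, R, I): P3 can switch to II (-4 → -3). Not NE.
(A, R, II): P2 can switch to L (-2 → 4). Not NE.
(A, R, III): P1 can switch to B (-2 → 0). Not NE.
(B, L, I): P1 can switch to A (-1 → 2). Not NE.
(B, L, II): P2 can switch to R (-3 → 4). Not NE.
(The remaining 4 profiles each have a profitable deviation by the same check.)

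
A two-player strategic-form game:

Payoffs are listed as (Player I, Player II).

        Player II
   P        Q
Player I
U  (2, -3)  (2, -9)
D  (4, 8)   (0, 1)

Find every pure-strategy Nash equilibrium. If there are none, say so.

(U, P): Player I can switch to D (2 → 4). Not NE.
(U, Q): Player II can switch to P (-9 → -3). Not NE.
(D, P): Player I gets 4, best alternative 2; Player II gets 8, best alternative 1. No profitable deviation — NE.
(D, Q): Player I can switch to U (0 → 2). Not NE.

Pure NE: (D, P)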